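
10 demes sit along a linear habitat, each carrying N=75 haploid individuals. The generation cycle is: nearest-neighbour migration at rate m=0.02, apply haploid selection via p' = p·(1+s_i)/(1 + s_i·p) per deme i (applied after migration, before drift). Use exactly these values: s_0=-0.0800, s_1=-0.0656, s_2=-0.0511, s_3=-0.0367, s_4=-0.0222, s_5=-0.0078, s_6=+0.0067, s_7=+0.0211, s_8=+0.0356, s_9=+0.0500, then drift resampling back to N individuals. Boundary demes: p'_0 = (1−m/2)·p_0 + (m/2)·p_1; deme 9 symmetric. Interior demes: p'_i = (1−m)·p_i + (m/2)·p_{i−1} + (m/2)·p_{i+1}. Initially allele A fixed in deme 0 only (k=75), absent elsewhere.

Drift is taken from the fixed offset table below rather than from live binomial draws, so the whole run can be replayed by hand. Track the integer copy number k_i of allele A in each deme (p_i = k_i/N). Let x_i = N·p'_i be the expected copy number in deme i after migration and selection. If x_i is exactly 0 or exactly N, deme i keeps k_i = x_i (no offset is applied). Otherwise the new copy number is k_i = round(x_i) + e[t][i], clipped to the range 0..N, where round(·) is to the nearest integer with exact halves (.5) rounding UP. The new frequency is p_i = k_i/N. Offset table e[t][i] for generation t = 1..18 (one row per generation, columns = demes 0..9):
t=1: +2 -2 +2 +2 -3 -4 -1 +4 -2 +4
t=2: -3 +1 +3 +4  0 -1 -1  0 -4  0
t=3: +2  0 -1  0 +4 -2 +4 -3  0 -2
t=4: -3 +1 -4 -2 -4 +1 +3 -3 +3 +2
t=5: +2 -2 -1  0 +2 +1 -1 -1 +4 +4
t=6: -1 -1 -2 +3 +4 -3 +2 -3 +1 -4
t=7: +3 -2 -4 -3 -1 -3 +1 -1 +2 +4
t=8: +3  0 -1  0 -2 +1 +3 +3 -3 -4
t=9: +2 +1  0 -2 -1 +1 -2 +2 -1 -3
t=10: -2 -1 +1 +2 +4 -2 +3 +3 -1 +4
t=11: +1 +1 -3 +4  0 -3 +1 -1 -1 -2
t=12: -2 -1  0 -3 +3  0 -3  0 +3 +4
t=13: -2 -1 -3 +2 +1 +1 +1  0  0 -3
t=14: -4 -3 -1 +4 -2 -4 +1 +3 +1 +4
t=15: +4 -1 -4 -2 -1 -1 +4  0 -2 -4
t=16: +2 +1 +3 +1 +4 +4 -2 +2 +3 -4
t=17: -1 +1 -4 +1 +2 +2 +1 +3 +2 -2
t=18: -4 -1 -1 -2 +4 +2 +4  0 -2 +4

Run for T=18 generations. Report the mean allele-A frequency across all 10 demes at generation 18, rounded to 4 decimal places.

0.1240

t=0: k=[75 0 0 0 0 0 0 0 0 0]
t=1: x=[74.1855 0.7013 0.0000 0.0000 0.0000 0.0000 0.0000 0.0000 0.0000 0.0000] k=[75 0 0 0 0 0 0 0 0 0]
t=2: x=[74.1855 0.7013 0.0000 0.0000 0.0000 0.0000 0.0000 0.0000 0.0000 0.0000] k=[71 2 0 0 0 0 0 0 0 0]
t=3: x=[69.9297 2.5007 0.0190 0.0000 0.0000 0.0000 0.0000 0.0000 0.0000 0.0000] k=[72 3 0 0 0 0 0 0 0 0]
t=4: x=[71.0062 3.4309 0.0285 0.0000 0.0000 0.0000 0.0000 0.0000 0.0000 0.0000] k=[68 4 0 0 0 0 0 0 0 0]
t=5: x=[66.7686 4.3156 0.0380 0.0000 0.0000 0.0000 0.0000 0.0000 0.0000 0.0000] k=[69 2 0 0 0 0 0 0 0 0]
t=6: x=[67.8056 2.4819 0.0190 0.0000 0.0000 0.0000 0.0000 0.0000 0.0000 0.0000] k=[67 1 0 0 0 0 0 0 0 0]
t=7: x=[65.6805 1.5440 0.0095 0.0000 0.0000 0.0000 0.0000 0.0000 0.0000 0.0000] k=[69 0 0 0 0 0 0 0 0 0]
t=8: x=[67.7842 0.6451 0.0000 0.0000 0.0000 0.0000 0.0000 0.0000 0.0000 0.0000] k=[71 1 0 0 0 0 0 0 0 0]
t=9: x=[69.9190 1.5815 0.0095 0.0000 0.0000 0.0000 0.0000 0.0000 0.0000 0.0000] k=[72 3 0 0 0 0 0 0 0 0]
t=10: x=[71.0062 3.4309 0.0285 0.0000 0.0000 0.0000 0.0000 0.0000 0.0000 0.0000] k=[69 2 1 0 0 0 0 0 0 0]
t=11: x=[67.8056 2.4913 0.9495 0.0096 0.0000 0.0000 0.0000 0.0000 0.0000 0.0000] k=[69 3 0 4 0 0 0 0 0 0]
t=12: x=[67.8163 3.4027 0.0664 3.7834 0.0391 0.0000 0.0000 0.0000 0.0000 0.0000] k=[66 2 0 1 3 0 0 0 0 0]
t=13: x=[64.6376 2.4538 0.0285 0.9734 2.8870 0.0298 0.0000 0.0000 0.0000 0.0000] k=[63 1 0 3 4 1 0 0 0 0]
t=14: x=[61.4804 1.5065 0.0380 2.8748 3.8766 1.0122 0.0101 0.0000 0.0000 0.0000] k=[57 0 0 7 2 0 1 0 0 0]
t=15: x=[55.2406 0.5329 0.0664 6.6499 1.9861 0.0298 0.9865 0.0102 0.0000 0.0000] k=[59 0 0 5 1 0 5 0 0 0]
t=16: x=[57.3077 0.5516 0.0474 4.7412 1.0074 0.0595 4.9307 0.0511 0.0000 0.0000] k=[59 2 3 6 5 4 3 2 0 0]
t=17: x=[57.3286 2.4162 2.8716 5.7581 4.8962 3.9705 3.0193 2.0309 0.0207 0.0000] k=[56 3 0 7 7 6 4 5 2 0]
t=18: x=[54.2418 3.2804 0.0949 6.6984 6.8490 5.9470 4.0555 5.0576 2.0796 0.0210] k=[50 2 0 5 11 8 8 5 0 4]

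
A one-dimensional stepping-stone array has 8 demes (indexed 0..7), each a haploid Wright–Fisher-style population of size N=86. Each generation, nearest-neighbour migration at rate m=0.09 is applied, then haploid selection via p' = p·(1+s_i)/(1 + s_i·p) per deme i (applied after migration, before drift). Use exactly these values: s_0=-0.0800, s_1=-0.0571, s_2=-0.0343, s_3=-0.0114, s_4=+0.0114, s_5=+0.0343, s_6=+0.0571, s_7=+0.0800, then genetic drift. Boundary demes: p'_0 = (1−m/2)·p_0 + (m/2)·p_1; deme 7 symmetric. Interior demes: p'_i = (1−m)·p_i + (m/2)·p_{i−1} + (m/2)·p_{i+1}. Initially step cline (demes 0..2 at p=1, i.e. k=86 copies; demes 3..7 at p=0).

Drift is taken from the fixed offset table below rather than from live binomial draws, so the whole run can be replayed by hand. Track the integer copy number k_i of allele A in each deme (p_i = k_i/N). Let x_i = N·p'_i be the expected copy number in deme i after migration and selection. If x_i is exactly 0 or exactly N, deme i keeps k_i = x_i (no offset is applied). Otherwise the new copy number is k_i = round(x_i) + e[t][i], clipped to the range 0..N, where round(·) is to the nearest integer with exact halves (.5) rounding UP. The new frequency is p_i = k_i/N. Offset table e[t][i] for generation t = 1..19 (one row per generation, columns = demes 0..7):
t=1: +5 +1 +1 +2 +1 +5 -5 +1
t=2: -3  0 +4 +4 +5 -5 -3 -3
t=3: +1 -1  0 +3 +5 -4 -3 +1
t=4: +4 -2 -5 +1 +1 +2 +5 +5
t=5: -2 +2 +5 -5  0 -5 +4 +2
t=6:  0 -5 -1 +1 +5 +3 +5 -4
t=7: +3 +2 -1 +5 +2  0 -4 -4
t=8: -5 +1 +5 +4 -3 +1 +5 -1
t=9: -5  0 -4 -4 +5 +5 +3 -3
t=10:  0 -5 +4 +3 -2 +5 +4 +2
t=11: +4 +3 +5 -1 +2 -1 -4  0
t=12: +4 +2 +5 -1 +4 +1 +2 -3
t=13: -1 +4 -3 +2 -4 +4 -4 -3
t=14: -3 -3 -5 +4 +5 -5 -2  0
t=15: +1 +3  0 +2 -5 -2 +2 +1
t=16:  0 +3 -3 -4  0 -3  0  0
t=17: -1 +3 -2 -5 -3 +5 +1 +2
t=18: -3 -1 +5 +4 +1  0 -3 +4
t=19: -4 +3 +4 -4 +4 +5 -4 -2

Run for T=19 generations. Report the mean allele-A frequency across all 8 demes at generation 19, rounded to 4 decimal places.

0.4593

t=0: k=[86 86 86 0 0 0 0 0]
t=1: x=[86.0000 86.0000 81.9989 3.8278 0.0000 0.0000 0.0000 0.0000] k=[86 86 83 6 0 0 0 0]
t=2: x=[86.0000 85.8568 79.4623 9.1013 0.2731 0.0000 0.0000 0.0000] k=[86 86 83 13 5 0 0 0]
t=3: x=[86.0000 85.8568 79.7868 15.6427 5.1900 0.2327 0.0000 0.0000] k=[86 85 80 19 10 0 0 0]
t=4: x=[85.9511 84.7496 77.2083 21.1566 10.0552 0.4654 0.0000 0.0000] k=[86 83 72 22 11 2 0 0]
t=5: x=[85.8533 82.4449 69.7909 23.5584 11.2000 2.3922 0.0951 0.0000] k=[84 84 75 19 11 0 4 0]
t=6: x=[83.8305 83.4537 72.4923 20.9776 10.9731 0.6980 3.8386 0.1944] k=[84 78 71 22 16 4 9 0]
t=7: x=[83.5383 77.5159 68.6313 23.7375 15.8762 4.9191 8.7990 0.4372] k=[86 80 68 29 18 5 5 0]
t=8: x=[85.7066 79.3795 66.2592 30.0355 18.0713 5.7637 5.0317 0.2429] k=[81 80 71 34 15 7 10 0]
t=9: x=[80.5441 79.2849 69.2748 34.5727 15.6395 7.7290 9.8908 0.4858] k=[76 79 65 31 21 13 13 0]
t=10: x=[75.3831 77.8096 63.5254 31.8497 21.2710 13.7450 13.0166 0.6315] k=[75 73 68 35 19 19 17 3]
t=11: x=[74.0793 72.1972 66.2133 35.5257 19.8928 19.4122 17.2118 3.9072] k=[78 75 71 35 22 18 13 4]
t=12: x=[77.2297 74.3765 69.0909 35.7952 22.5933 18.4388 13.4376 4.7380] k=[81 76 74 35 27 19 15 2]
t=13: x=[80.3505 75.6098 71.9291 36.1545 27.2104 19.6873 15.2803 2.7851] k=[79 80 69 38 23 24 11 0]
t=14: x=[78.4930 79.0957 67.6002 38.4761 23.9152 23.9484 11.6375 0.5344] k=[75 76 63 42 29 19 10 1]
t=15: x=[74.2228 74.8100 62.0414 42.1136 29.3538 19.5497 10.5013 1.5154] k=[75 78 62 44 24 18 13 3]
t=16: x=[74.3185 76.6670 61.3001 43.6636 24.8297 18.5306 13.3909 3.7141] k=[74 80 58 40 25 16 13 4]
t=17: x=[73.3994 78.3395 57.5191 39.8897 25.4728 16.7196 13.3441 4.7380] k=[72 81 56 35 22 22 14 7]
t=18: x=[71.4232 79.1063 55.4965 35.1215 22.7743 22.1907 14.7098 7.8468] k=[68 78 60 39 24 22 12 12]
t=19: x=[67.2565 76.2429 59.2257 39.0255 24.7845 22.1907 13.0530 12.8169] k=[63 79 63 35 29 27 9 11]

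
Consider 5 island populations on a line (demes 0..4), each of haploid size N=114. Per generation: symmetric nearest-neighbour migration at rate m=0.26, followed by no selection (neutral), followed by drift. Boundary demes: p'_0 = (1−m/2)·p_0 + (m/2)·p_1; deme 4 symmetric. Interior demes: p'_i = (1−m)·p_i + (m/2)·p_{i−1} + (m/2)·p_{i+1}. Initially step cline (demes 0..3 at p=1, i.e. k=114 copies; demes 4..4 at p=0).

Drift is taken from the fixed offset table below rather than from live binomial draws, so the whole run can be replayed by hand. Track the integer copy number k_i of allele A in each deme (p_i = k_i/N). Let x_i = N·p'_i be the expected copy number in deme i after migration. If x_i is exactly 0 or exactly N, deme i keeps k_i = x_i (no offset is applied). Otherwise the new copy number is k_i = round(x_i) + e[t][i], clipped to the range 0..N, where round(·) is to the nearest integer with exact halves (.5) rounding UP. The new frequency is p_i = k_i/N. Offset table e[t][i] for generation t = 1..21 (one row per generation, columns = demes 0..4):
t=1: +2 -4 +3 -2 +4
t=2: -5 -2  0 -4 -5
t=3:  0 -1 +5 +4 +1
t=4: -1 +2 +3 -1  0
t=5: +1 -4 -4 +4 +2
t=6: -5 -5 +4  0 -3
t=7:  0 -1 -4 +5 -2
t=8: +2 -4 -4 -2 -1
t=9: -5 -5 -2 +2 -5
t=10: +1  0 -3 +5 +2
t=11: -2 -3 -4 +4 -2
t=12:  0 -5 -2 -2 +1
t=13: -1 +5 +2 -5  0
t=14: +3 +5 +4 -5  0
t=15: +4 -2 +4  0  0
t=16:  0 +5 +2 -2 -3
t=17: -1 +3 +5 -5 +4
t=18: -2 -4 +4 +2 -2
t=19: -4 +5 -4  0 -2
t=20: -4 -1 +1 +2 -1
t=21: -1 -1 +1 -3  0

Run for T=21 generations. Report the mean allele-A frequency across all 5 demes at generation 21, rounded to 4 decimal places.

t=0: k=[114 114 114 114 0]
t=1: x=[114.0000 114.0000 114.0000 99.1800 14.8200] k=[114 114 114 97 19]
t=2: x=[114.0000 114.0000 111.7900 89.0700 29.1400] k=[114 114 112 85 24]
t=3: x=[114.0000 113.7400 108.7500 80.5800 31.9300] k=[114 113 114 85 33]
t=4: x=[113.8700 113.2600 110.1000 82.0100 39.7600] k=[113 114 113 81 40]
t=5: x=[113.1300 113.7400 108.9700 79.8300 45.3300] k=[114 110 105 84 47]
t=6: x=[113.4800 109.8700 102.9200 81.9200 51.8100] k=[108 105 107 82 49]
t=7: x=[107.6100 105.6500 103.4900 80.9600 53.2900] k=[108 105 99 86 51]
t=8: x=[107.6100 104.6100 98.0900 83.1400 55.5500] k=[110 101 94 81 55]
t=9: x=[108.8300 101.2600 93.2200 79.3100 58.3800] k=[104 96 91 81 53]
t=10: x=[102.9600 96.3900 90.3500 78.6600 56.6400] k=[104 96 87 84 59]
t=11: x=[102.9600 95.8700 87.7800 81.1400 62.2500] k=[101 93 84 85 60]
t=12: x=[99.9600 92.8700 85.3000 81.6200 63.2500] k=[100 88 83 80 64]
t=13: x=[98.4400 88.9100 83.2600 78.3100 66.0800] k=[97 94 85 73 66]
t=14: x=[96.6100 93.2200 84.6100 73.6500 66.9100] k=[100 98 89 69 67]
t=15: x=[99.7400 97.0900 87.5700 71.3400 67.2600] k=[104 95 92 71 67]
t=16: x=[102.8300 95.7800 89.6600 73.2100 67.5200] k=[103 101 92 71 65]
t=17: x=[102.7400 100.0900 90.4400 72.9500 65.7800] k=[102 103 95 68 70]
t=18: x=[102.1300 101.8300 92.5300 71.7700 69.7400] k=[100 98 97 74 68]
t=19: x=[99.7400 98.1300 94.1400 76.2100 68.7800] k=[96 103 90 76 67]
t=20: x=[96.9100 100.4000 89.8700 76.6500 68.1700] k=[93 99 91 79 67]
t=21: x=[93.7800 97.1800 90.4800 79.0000 68.5600] k=[93 96 91 76 69]

0.7456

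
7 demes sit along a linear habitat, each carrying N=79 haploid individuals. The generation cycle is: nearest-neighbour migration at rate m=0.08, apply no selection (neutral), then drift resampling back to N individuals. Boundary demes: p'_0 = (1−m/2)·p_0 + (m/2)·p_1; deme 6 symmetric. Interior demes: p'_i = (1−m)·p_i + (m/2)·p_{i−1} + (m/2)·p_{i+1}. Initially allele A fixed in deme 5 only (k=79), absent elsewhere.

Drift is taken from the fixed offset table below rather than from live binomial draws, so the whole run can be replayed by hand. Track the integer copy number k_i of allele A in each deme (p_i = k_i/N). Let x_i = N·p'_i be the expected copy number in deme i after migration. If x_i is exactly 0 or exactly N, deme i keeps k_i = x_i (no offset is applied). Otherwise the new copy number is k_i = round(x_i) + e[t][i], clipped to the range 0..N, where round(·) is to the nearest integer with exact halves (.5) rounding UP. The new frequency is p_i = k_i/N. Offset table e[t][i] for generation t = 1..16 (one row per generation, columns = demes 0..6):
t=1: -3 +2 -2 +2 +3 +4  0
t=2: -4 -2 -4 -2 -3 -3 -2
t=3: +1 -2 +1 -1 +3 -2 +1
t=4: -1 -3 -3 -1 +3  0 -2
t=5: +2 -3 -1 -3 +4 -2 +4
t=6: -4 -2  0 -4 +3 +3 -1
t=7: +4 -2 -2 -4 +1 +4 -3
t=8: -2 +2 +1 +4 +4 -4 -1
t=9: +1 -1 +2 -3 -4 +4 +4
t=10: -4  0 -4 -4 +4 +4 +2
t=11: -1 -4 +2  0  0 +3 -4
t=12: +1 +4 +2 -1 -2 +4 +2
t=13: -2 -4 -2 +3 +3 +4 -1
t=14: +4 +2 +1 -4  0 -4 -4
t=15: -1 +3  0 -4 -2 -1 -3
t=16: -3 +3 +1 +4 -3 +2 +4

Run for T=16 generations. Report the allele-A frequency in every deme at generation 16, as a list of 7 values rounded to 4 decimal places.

t=0: k=[0 0 0 0 0 79 0]
t=1: x=[0.0000 0.0000 0.0000 0.0000 3.1600 72.6800 3.1600] k=[0 0 0 0 6 77 3]
t=2: x=[0.0000 0.0000 0.0000 0.2400 8.6000 71.2000 5.9600] k=[0 0 0 0 6 68 4]
t=3: x=[0.0000 0.0000 0.0000 0.2400 8.2400 62.9600 6.5600] k=[0 0 0 0 11 61 8]
t=4: x=[0.0000 0.0000 0.0000 0.4400 12.5600 56.8800 10.1200] k=[0 0 0 0 16 57 8]
t=5: x=[0.0000 0.0000 0.0000 0.6400 17.0000 53.4000 9.9600] k=[0 0 0 0 21 51 14]
t=6: x=[0.0000 0.0000 0.0000 0.8400 21.3600 48.3200 15.4800] k=[0 0 0 0 24 51 14]
t=7: x=[0.0000 0.0000 0.0000 0.9600 24.1200 48.4400 15.4800] k=[0 0 0 0 25 52 12]
t=8: x=[0.0000 0.0000 0.0000 1.0000 25.0800 49.3200 13.6000] k=[0 0 0 5 29 45 13]
t=9: x=[0.0000 0.0000 0.2000 5.7600 28.6800 43.0800 14.2800] k=[0 0 2 3 25 47 18]
t=10: x=[0.0000 0.0800 1.9600 3.8400 25.0000 44.9600 19.1600] k=[0 0 0 0 29 49 21]
t=11: x=[0.0000 0.0000 0.0000 1.1600 28.6400 47.0800 22.1200] k=[0 0 0 1 29 50 18]
t=12: x=[0.0000 0.0000 0.0400 2.0800 28.7200 47.8800 19.2800] k=[0 0 2 1 27 52 21]
t=13: x=[0.0000 0.0800 1.8800 2.0800 26.9600 49.7600 22.2400] k=[0 0 0 5 30 54 21]
t=14: x=[0.0000 0.0000 0.2000 5.8000 29.9600 51.7200 22.3200] k=[0 0 1 2 30 48 18]
t=15: x=[0.0000 0.0400 1.0000 3.0800 29.6000 46.0800 19.2000] k=[0 3 1 0 28 45 16]
t=16: x=[0.1200 2.8000 1.0400 1.1600 27.5600 43.1600 17.1600] k=[0 6 2 5 25 45 21]

[0.0000, 0.0759, 0.0253, 0.0633, 0.3165, 0.5696, 0.2658]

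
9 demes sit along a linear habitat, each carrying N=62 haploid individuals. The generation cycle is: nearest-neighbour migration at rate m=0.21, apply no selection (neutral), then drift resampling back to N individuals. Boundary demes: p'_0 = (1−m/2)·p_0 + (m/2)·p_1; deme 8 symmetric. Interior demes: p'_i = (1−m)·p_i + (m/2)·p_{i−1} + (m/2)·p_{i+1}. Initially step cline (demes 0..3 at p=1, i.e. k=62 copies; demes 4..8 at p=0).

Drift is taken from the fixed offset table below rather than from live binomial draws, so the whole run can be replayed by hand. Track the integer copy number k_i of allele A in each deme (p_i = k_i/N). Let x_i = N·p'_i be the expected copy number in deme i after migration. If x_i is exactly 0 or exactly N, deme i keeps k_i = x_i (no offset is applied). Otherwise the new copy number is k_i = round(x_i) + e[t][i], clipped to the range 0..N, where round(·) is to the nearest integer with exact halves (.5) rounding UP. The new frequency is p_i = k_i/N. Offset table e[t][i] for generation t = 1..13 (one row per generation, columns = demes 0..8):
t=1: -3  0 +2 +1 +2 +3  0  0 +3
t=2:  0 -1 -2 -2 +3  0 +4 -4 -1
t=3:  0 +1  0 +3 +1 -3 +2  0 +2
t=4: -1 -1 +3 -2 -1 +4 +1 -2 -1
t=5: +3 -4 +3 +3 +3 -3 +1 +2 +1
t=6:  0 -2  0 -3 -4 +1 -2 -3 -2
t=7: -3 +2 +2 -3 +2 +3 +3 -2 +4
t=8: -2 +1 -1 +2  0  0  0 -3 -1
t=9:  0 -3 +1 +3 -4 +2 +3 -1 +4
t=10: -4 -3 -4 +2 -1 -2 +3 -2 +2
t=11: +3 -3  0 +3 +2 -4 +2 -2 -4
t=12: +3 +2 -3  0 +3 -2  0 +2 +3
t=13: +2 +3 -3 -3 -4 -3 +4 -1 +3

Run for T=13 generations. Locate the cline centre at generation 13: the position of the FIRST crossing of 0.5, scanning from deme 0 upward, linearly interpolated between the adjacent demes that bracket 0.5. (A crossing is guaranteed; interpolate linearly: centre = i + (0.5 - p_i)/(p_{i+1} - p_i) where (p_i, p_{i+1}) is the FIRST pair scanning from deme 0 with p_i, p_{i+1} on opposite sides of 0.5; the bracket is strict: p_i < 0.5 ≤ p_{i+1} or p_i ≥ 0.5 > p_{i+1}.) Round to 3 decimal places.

3.625

t=0: k=[62 62 62 62 0 0 0 0 0]
t=1: x=[62.0000 62.0000 62.0000 55.4900 6.5100 0.0000 0.0000 0.0000 0.0000] k=[62 62 62 56 9 0 0 0 0]
t=2: x=[62.0000 62.0000 61.3700 51.6950 12.9900 0.9450 0.0000 0.0000 0.0000] k=[62 62 59 50 16 1 0 0 0]
t=3: x=[62.0000 61.6850 58.3700 47.3750 17.9950 2.4700 0.1050 0.0000 0.0000] k=[62 62 58 50 19 0 2 0 0]
t=4: x=[62.0000 61.5800 57.5800 47.5850 20.2600 2.2050 1.5800 0.2100 0.0000] k=[62 61 61 46 19 6 3 0 0]
t=5: x=[61.8950 61.1050 59.4250 44.7400 20.4700 7.0500 3.0000 0.3150 0.0000] k=[62 57 62 48 23 4 4 2 0]
t=6: x=[61.4750 58.0500 60.0050 46.8450 23.6300 5.9950 3.7900 2.0000 0.2100] k=[61 56 60 44 20 7 2 0 0]
t=7: x=[60.4750 56.9450 57.9000 43.1600 21.1550 7.8400 2.3150 0.2100 0.0000] k=[57 59 60 40 23 11 5 0 0]
t=8: x=[57.2100 58.8950 57.7950 40.3150 23.5250 11.6300 5.1050 0.5250 0.0000] k=[55 60 57 42 24 12 5 0 0]
t=9: x=[55.5250 59.1600 55.7400 41.6850 24.6300 12.5250 5.2100 0.5250 0.0000] k=[56 56 57 45 21 15 8 0 0]
t=10: x=[56.0000 56.1050 55.6350 43.7400 22.8900 14.8950 7.8950 0.8400 0.0000] k=[52 53 52 46 22 13 11 0 0]
t=11: x=[52.1050 52.7900 51.4750 44.1100 23.5750 13.7350 10.0550 1.1550 0.0000] k=[55 50 51 47 26 10 12 0 0]
t=12: x=[54.4750 50.6300 50.4750 45.2150 26.5250 11.8900 10.5300 1.2600 0.0000] k=[57 53 47 45 30 10 11 3 0]
t=13: x=[56.5800 52.7900 47.4200 43.6350 29.4750 12.2050 10.0550 3.5250 0.3150] k=[59 56 44 41 25 9 14 3 3]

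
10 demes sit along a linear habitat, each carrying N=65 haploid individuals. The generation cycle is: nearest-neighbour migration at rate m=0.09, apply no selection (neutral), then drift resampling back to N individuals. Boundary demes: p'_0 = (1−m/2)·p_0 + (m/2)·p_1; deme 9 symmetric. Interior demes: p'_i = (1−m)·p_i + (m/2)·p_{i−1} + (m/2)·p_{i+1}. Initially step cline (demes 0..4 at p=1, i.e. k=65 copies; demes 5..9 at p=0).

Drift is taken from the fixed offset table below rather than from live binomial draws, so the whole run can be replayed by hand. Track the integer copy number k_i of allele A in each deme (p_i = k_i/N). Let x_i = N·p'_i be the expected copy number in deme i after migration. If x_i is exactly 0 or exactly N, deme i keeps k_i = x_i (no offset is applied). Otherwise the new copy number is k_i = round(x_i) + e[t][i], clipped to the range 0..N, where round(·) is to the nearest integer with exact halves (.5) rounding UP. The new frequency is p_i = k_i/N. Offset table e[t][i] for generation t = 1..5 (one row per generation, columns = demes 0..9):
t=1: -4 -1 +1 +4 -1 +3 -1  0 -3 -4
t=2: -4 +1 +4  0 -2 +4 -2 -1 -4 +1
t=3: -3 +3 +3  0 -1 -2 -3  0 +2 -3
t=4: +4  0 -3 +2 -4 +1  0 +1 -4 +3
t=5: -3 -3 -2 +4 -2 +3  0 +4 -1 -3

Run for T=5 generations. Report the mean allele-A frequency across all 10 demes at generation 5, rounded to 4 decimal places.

0.4985

t=0: k=[65 65 65 65 65 0 0 0 0 0]
t=1: x=[65.0000 65.0000 65.0000 65.0000 62.0750 2.9250 0.0000 0.0000 0.0000 0.0000] k=[65 65 65 65 61 6 0 0 0 0]
t=2: x=[65.0000 65.0000 65.0000 64.8200 58.7050 8.2050 0.2700 0.0000 0.0000 0.0000] k=[65 65 65 65 57 12 0 0 0 0]
t=3: x=[65.0000 65.0000 65.0000 64.6400 55.3350 13.4850 0.5400 0.0000 0.0000 0.0000] k=[65 65 65 65 54 11 0 0 0 0]
t=4: x=[65.0000 65.0000 65.0000 64.5050 52.5600 12.4400 0.4950 0.0000 0.0000 0.0000] k=[65 65 65 65 49 13 0 0 0 0]
t=5: x=[65.0000 65.0000 65.0000 64.2800 48.1000 14.0350 0.5850 0.0000 0.0000 0.0000] k=[65 65 65 65 46 17 1 0 0 0]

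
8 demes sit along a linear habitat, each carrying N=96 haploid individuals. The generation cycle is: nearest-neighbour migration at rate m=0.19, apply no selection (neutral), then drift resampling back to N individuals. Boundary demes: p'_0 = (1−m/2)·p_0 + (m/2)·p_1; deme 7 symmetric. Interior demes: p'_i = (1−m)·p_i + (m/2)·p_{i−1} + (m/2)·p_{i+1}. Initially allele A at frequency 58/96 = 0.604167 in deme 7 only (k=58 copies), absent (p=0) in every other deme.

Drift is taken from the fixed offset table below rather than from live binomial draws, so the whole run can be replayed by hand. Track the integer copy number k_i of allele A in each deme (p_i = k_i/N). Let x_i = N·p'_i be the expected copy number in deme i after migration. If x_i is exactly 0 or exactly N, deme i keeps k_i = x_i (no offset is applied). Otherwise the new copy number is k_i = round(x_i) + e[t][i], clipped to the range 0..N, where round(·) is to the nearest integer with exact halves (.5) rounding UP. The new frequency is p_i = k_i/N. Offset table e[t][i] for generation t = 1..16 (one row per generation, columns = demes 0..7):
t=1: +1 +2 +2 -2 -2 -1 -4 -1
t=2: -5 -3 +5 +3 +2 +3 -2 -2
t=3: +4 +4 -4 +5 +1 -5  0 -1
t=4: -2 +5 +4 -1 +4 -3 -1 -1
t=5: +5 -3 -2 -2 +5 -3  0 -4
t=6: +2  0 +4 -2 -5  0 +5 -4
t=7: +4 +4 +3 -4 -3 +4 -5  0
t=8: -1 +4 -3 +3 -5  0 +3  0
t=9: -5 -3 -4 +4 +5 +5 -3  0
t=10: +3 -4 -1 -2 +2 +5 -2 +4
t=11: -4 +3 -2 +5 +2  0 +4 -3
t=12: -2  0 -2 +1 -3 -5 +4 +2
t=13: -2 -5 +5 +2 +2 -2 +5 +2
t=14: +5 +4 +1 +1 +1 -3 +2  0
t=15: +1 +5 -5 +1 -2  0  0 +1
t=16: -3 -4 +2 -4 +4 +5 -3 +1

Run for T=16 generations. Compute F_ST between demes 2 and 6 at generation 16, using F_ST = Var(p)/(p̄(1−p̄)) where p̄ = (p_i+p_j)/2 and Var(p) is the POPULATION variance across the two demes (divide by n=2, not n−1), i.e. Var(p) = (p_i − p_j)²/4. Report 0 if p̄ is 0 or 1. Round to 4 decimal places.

0.0405

t=0: k=[0 0 0 0 0 0 0 58]
t=1: x=[0.0000 0.0000 0.0000 0.0000 0.0000 0.0000 5.5100 52.4900] k=[0 0 0 0 0 0 2 51]
t=2: x=[0.0000 0.0000 0.0000 0.0000 0.0000 0.1900 6.4650 46.3450] k=[0 0 0 0 0 3 4 44]
t=3: x=[0.0000 0.0000 0.0000 0.0000 0.2850 2.8100 7.7050 40.2000] k=[0 0 0 0 1 0 8 39]
t=4: x=[0.0000 0.0000 0.0000 0.0950 0.8100 0.8550 10.1850 36.0550] k=[0 0 0 0 5 0 9 35]
t=5: x=[0.0000 0.0000 0.0000 0.4750 4.0500 1.3300 10.6150 32.5300] k=[0 0 0 0 9 0 11 29]
t=6: x=[0.0000 0.0000 0.0000 0.8550 7.2900 1.9000 11.6650 27.2900] k=[0 0 0 0 2 2 17 23]
t=7: x=[0.0000 0.0000 0.0000 0.1900 1.8100 3.4250 16.1450 22.4300] k=[0 0 0 0 0 7 11 22]
t=8: x=[0.0000 0.0000 0.0000 0.0000 0.6650 6.7150 11.6650 20.9550] k=[0 0 0 0 0 7 15 21]
t=9: x=[0.0000 0.0000 0.0000 0.0000 0.6650 7.0950 14.8100 20.4300] k=[0 0 0 0 6 12 12 20]
t=10: x=[0.0000 0.0000 0.0000 0.5700 6.0000 11.4300 12.7600 19.2400] k=[0 0 0 0 8 16 11 23]
t=11: x=[0.0000 0.0000 0.0000 0.7600 8.0000 14.7650 12.6150 21.8600] k=[0 0 0 6 10 15 17 19]
t=12: x=[0.0000 0.0000 0.5700 5.8100 10.0950 14.7150 17.0000 18.8100] k=[0 0 0 7 7 10 21 21]
t=13: x=[0.0000 0.0000 0.6650 6.3350 7.2850 10.7600 19.9550 21.0000] k=[0 0 6 8 9 9 25 23]
t=14: x=[0.0000 0.5700 5.6200 7.9050 8.9050 10.5200 23.2900 23.1900] k=[0 5 7 9 10 8 25 23]
t=15: x=[0.4750 4.7150 7.0000 8.9050 9.7150 9.8050 23.1950 23.1900] k=[1 10 2 10 8 10 23 24]
t=16: x=[1.8550 8.3850 3.5200 9.0500 8.3800 11.0450 21.8600 23.9050] k=[0 4 6 5 12 16 19 25]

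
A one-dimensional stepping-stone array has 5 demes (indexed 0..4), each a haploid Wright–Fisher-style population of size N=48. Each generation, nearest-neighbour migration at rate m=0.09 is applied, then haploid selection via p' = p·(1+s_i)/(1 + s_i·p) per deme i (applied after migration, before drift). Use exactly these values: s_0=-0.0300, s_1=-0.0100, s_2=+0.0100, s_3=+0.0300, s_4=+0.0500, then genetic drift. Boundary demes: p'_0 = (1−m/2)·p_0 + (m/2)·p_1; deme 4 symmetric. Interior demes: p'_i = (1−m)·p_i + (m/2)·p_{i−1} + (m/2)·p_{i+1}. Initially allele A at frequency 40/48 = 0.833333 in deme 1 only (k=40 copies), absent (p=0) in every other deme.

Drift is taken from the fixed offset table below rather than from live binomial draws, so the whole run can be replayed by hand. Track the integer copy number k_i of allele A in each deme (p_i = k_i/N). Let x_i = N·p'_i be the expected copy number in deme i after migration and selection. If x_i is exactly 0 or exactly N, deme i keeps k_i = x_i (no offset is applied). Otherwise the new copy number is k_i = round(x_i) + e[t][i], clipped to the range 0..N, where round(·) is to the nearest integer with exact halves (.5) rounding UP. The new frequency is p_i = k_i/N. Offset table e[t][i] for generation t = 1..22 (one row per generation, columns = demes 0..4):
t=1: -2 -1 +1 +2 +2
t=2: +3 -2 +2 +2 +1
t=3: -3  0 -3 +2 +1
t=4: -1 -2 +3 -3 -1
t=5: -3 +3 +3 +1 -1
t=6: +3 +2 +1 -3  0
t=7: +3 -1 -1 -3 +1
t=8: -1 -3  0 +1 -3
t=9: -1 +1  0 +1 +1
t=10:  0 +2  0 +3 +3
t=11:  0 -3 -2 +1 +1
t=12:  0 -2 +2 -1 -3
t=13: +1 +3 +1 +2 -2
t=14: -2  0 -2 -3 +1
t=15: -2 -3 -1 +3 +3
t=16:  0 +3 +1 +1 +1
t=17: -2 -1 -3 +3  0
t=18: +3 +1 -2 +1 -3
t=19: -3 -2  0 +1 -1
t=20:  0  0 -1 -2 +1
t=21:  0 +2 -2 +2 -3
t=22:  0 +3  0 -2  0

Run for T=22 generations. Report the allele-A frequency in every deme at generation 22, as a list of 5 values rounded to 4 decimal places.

t=0: k=[0 40 0 0 0]
t=1: x=[1.7480 36.3114 1.8173 0.0000 0.0000] k=[0 35 3 0 0]
t=2: x=[1.5293 31.8776 4.3442 0.1390 0.0000] k=[5 30 6 2 0]
t=3: x=[5.9641 27.6773 6.9590 2.1499 0.0945] k=[3 28 4 4 1]
t=4: x=[4.0116 25.6750 5.1254 3.9714 1.1903] k=[3 24 8 1 0]
t=5: x=[3.8361 22.2150 8.4742 1.3071 0.0472] k=[1 25 11 2 0]
t=6: x=[2.0202 23.1695 11.3108 2.3810 0.0945] k=[5 25 12 0 0]
t=7: x=[5.7442 23.3945 12.1350 0.5560 0.0000] k=[9 22 11 0 0]
t=8: x=[9.3535 20.8015 11.0846 0.5097 0.0000] k=[8 18 11 2 0]
t=9: x=[8.2400 17.1241 10.9941 2.3810 0.0945] k=[7 18 11 3 1]
t=10: x=[7.3044 17.0793 11.0394 3.3612 1.1432] k=[7 19 11 6 4]
t=11: x=[7.3484 17.9868 11.2203 6.2949 4.2763] k=[7 15 9 7 5]
t=12: x=[7.1722 14.2690 9.2541 7.1786 5.3163] k=[7 12 11 6 2]
t=13: x=[7.0400 11.6411 10.9036 6.2029 2.2838] k=[8 15 12 8 0]
t=14: x=[8.1077 14.4483 12.0446 8.0154 0.3779] k=[6 14 10 5 1]
t=15: x=[6.1938 13.3629 10.0337 5.1800 1.2375] k=[4 10 9 8 4]
t=16: x=[4.1530 9.6075 9.0730 8.0613 4.3700] k=[4 13 10 9 5]
t=17: x=[4.2846 12.3675 10.1695 9.0806 5.4098] k=[2 11 7 12 5]
t=18: x=[2.3364 10.3333 7.4675 11.7199 5.5500] k=[5 11 5 13 3]
t=19: x=[5.1288 10.3780 5.6796 12.4608 3.6095] k=[2 8 6 13 3]
t=20: x=[2.2050 7.5757 6.4604 12.5064 3.6095] k=[2 8 5 11 5]
t=21: x=[2.2050 7.5310 5.4529 10.7038 5.5033] k=[2 10 3 13 3]
t=22: x=[2.2926 9.2497 3.7997 12.3695 3.6095] k=[2 12 4 10 4]

[0.0417, 0.2500, 0.0833, 0.2083, 0.0833]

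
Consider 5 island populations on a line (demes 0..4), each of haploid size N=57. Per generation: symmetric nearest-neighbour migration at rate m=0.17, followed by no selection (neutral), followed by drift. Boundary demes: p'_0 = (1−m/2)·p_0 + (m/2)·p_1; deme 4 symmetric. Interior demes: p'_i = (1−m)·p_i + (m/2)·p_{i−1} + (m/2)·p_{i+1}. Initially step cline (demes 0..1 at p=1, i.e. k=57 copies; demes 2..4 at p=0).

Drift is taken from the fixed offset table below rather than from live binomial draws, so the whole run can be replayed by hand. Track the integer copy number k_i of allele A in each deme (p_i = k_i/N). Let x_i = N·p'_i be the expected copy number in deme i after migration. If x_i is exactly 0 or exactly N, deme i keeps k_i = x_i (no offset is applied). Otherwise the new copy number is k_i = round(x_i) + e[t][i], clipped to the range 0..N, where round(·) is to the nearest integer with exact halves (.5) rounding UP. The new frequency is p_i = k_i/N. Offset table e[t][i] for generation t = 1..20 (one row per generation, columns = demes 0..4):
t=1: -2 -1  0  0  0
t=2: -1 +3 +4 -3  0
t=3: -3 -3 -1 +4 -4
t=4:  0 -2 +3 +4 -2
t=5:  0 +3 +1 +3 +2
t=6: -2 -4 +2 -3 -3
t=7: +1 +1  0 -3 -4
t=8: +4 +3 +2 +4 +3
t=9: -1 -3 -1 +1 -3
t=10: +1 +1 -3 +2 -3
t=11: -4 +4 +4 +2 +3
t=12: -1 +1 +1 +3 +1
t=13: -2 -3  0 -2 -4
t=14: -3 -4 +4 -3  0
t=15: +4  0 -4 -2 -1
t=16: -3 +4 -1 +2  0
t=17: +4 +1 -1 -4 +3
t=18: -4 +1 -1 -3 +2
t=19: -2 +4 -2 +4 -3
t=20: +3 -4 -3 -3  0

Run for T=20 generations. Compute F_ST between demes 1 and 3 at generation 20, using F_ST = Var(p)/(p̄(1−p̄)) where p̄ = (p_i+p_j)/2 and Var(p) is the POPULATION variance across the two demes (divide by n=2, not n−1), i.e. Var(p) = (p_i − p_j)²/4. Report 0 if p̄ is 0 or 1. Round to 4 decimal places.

0.1571

t=0: k=[57 57 0 0 0]
t=1: x=[57.0000 52.1550 4.8450 0.0000 0.0000] k=[57 51 5 0 0]
t=2: x=[56.4900 47.6000 8.4850 0.4250 0.0000] k=[55 51 12 0 0]
t=3: x=[54.6600 48.0250 14.2950 1.0200 0.0000] k=[52 45 13 5 0]
t=4: x=[51.4050 42.8750 15.0400 5.2550 0.4250] k=[51 41 18 9 0]
t=5: x=[50.1500 39.8950 19.1900 9.0000 0.7650] k=[50 43 20 12 3]
t=6: x=[49.4050 41.6400 21.2750 11.9150 3.7650] k=[47 38 23 9 1]
t=7: x=[46.2350 37.4900 23.0850 9.5100 1.6800] k=[47 38 23 7 0]
t=8: x=[46.2350 37.4900 22.9150 7.7650 0.5950] k=[50 40 25 12 4]
t=9: x=[49.1500 39.5750 25.1700 12.4250 4.6800] k=[48 37 24 13 2]
t=10: x=[47.0650 36.8300 24.1700 13.0000 2.9350] k=[48 38 21 15 0]
t=11: x=[47.1500 37.4050 21.9350 14.2350 1.2750] k=[43 41 26 16 4]
t=12: x=[42.8300 39.8950 26.4250 15.8300 5.0200] k=[42 41 27 19 6]
t=13: x=[41.9150 39.8950 27.5100 18.5750 7.1050] k=[40 37 28 17 3]
t=14: x=[39.7450 36.4900 27.8300 16.7450 4.1900] k=[37 32 32 14 4]
t=15: x=[36.5750 32.4250 30.4700 14.6800 4.8500] k=[41 32 26 13 4]
t=16: x=[40.2350 32.2550 25.4050 13.3400 4.7650] k=[37 36 24 15 5]
t=17: x=[36.9150 35.0650 24.2550 14.9150 5.8500] k=[41 36 23 11 9]
t=18: x=[40.5750 35.3200 23.0850 11.8500 9.1700] k=[37 36 22 9 11]
t=19: x=[36.9150 34.8950 22.0850 10.2750 10.8300] k=[35 39 20 14 8]
t=20: x=[35.3400 37.0450 21.1050 14.0000 8.5100] k=[38 33 18 11 9]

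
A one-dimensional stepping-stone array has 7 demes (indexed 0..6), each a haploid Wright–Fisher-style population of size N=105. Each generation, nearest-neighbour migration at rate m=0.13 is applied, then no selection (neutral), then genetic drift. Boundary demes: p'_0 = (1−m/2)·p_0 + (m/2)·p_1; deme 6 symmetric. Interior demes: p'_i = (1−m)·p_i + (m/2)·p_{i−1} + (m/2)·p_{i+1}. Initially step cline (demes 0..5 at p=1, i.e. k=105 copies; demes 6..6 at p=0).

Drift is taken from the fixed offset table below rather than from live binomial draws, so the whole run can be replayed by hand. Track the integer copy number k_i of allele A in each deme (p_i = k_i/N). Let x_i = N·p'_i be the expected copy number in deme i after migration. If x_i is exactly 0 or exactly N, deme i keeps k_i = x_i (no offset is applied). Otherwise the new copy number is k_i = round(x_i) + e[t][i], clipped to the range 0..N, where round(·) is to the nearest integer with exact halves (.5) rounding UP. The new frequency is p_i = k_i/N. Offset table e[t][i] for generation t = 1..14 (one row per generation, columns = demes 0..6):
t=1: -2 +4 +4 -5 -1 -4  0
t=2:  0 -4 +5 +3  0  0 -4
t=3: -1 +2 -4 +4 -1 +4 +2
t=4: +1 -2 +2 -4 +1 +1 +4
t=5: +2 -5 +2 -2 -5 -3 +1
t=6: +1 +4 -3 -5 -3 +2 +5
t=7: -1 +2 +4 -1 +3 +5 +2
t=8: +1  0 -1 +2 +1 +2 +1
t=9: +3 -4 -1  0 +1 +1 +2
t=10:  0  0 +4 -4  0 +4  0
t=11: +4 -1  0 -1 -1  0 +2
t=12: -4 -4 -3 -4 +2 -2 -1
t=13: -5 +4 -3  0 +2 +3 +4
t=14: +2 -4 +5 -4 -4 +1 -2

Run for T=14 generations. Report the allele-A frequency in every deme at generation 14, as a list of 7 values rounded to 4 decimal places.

[0.9333, 0.9143, 0.9619, 0.8286, 0.8476, 0.7905, 0.5905]

t=0: k=[105 105 105 105 105 105 0]
t=1: x=[105.0000 105.0000 105.0000 105.0000 105.0000 98.1750 6.8250] k=[105 105 105 105 105 94 7]
t=2: x=[105.0000 105.0000 105.0000 105.0000 104.2850 89.0600 12.6550] k=[105 105 105 105 104 89 9]
t=3: x=[105.0000 105.0000 105.0000 104.9350 103.0900 84.7750 14.2000] k=[105 105 105 105 102 89 16]
t=4: x=[105.0000 105.0000 105.0000 104.8050 101.3500 85.1000 20.7450] k=[105 105 105 101 102 86 25]
t=5: x=[105.0000 105.0000 104.7400 101.3250 100.8950 83.0750 28.9650] k=[105 105 105 99 96 80 30]
t=6: x=[105.0000 105.0000 104.6100 99.1950 95.1550 77.7900 33.2500] k=[105 105 102 94 92 80 38]
t=7: x=[105.0000 104.8050 101.6750 94.3900 91.3500 78.0500 40.7300] k=[105 105 105 93 94 83 43]
t=8: x=[105.0000 105.0000 104.2200 93.8450 93.2200 81.1150 45.6000] k=[105 105 103 96 94 83 47]
t=9: x=[105.0000 104.8700 102.6750 96.3250 93.4150 81.3750 49.3400] k=[105 101 102 96 94 82 51]
t=10: x=[104.7400 101.3250 101.5450 96.2600 93.3500 80.7650 53.0150] k=[105 101 105 92 93 85 53]
t=11: x=[104.7400 101.5200 103.8950 92.9100 92.4150 83.4400 55.0800] k=[105 101 104 92 91 83 57]
t=12: x=[104.7400 101.4550 103.0250 92.7150 90.5450 81.8300 58.6900] k=[101 97 100 89 93 80 58]
t=13: x=[100.7400 97.4550 99.0900 89.9750 91.8950 79.4150 59.4300] k=[96 101 96 90 94 82 63]
t=14: x=[96.3250 100.3500 95.9350 90.6500 92.9600 81.5450 64.2350] k=[98 96 101 87 89 83 62]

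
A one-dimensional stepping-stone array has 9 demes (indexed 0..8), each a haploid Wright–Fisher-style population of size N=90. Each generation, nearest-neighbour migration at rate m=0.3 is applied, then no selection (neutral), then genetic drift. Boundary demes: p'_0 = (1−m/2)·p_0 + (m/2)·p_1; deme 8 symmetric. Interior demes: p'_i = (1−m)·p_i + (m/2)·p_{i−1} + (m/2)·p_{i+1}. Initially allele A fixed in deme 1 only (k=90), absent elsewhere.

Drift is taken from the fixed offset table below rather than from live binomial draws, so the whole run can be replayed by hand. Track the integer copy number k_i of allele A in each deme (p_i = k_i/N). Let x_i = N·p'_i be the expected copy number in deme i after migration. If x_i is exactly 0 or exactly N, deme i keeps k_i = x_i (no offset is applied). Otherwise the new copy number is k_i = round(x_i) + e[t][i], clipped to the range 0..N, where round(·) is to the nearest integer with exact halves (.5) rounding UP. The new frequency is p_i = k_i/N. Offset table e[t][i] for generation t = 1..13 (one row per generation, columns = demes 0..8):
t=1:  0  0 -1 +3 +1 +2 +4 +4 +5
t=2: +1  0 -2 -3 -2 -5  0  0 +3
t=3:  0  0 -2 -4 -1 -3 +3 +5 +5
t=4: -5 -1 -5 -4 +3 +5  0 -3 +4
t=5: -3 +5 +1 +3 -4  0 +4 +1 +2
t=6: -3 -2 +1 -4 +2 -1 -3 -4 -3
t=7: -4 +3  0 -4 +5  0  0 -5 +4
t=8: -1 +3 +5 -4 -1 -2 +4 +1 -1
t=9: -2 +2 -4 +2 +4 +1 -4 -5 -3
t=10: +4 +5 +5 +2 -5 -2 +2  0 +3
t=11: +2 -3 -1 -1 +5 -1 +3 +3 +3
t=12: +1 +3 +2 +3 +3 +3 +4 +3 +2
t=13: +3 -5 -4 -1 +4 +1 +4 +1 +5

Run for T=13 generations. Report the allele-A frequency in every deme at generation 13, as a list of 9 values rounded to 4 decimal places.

t=0: k=[0 90 0 0 0 0 0 0 0]
t=1: x=[13.5000 63.0000 13.5000 0.0000 0.0000 0.0000 0.0000 0.0000 0.0000] k=[14 63 13 0 0 0 0 0 0]
t=2: x=[21.3500 48.1500 18.5500 1.9500 0.0000 0.0000 0.0000 0.0000 0.0000] k=[22 48 17 0 0 0 0 0 0]
t=3: x=[25.9000 39.4500 19.1000 2.5500 0.0000 0.0000 0.0000 0.0000 0.0000] k=[26 39 17 0 0 0 0 0 0]
t=4: x=[27.9500 33.7500 17.7500 2.5500 0.0000 0.0000 0.0000 0.0000 0.0000] k=[23 33 13 0 0 0 0 0 0]
t=5: x=[24.5000 28.5000 14.0500 1.9500 0.0000 0.0000 0.0000 0.0000 0.0000] k=[22 34 15 5 0 0 0 0 0]
t=6: x=[23.8000 29.3500 16.3500 5.7500 0.7500 0.0000 0.0000 0.0000 0.0000] k=[21 27 17 2 3 0 0 0 0]
t=7: x=[21.9000 24.6000 16.2500 4.4000 2.4000 0.4500 0.0000 0.0000 0.0000] k=[18 28 16 0 7 0 0 0 0]
t=8: x=[19.5000 24.7000 15.4000 3.4500 4.9000 1.0500 0.0000 0.0000 0.0000] k=[19 28 20 0 4 0 0 0 0]
t=9: x=[20.3500 25.4500 18.2000 3.6000 2.8000 0.6000 0.0000 0.0000 0.0000] k=[18 27 14 6 7 2 0 0 0]
t=10: x=[19.3500 23.7000 14.7500 7.3500 6.1000 2.4500 0.3000 0.0000 0.0000] k=[23 29 20 9 1 0 2 0 0]
t=11: x=[23.9000 26.7500 19.7000 9.4500 2.0500 0.4500 1.4000 0.3000 0.0000] k=[26 24 19 8 7 0 4 3 0]
t=12: x=[25.7000 23.5500 18.1000 9.5000 6.1000 1.6500 3.2500 2.7000 0.4500] k=[27 27 20 13 9 5 7 6 2]
t=13: x=[27.0000 25.9500 20.0000 13.4500 9.0000 5.9000 6.5500 5.5500 2.6000] k=[30 21 16 12 13 7 11 7 8]

[0.3333, 0.2333, 0.1778, 0.1333, 0.1444, 0.0778, 0.1222, 0.0778, 0.0889]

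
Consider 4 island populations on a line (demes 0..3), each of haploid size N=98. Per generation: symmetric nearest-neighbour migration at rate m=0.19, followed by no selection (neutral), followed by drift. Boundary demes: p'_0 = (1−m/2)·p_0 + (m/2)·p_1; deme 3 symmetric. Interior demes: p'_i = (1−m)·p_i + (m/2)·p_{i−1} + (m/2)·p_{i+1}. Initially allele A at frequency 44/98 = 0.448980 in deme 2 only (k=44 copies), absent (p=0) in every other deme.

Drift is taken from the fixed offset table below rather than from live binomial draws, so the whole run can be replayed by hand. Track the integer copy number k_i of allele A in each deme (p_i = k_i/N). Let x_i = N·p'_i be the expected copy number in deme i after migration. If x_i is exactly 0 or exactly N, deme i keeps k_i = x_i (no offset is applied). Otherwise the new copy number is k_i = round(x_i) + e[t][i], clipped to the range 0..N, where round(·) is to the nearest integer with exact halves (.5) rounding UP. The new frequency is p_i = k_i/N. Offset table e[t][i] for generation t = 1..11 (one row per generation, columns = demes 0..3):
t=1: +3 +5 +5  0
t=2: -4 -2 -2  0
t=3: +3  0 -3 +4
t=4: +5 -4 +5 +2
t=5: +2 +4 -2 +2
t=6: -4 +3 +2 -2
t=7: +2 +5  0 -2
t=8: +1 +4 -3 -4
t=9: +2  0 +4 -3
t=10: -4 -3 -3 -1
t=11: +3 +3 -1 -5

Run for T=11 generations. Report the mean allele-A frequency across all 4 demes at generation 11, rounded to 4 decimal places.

t=0: k=[0 0 44 0]
t=1: x=[0.0000 4.1800 35.6400 4.1800] k=[0 9 41 4]
t=2: x=[0.8550 11.1850 34.4450 7.5150] k=[0 9 32 8]
t=3: x=[0.8550 10.3300 27.5350 10.2800] k=[4 10 25 14]
t=4: x=[4.5700 10.8550 22.5300 15.0450] k=[10 7 28 17]
t=5: x=[9.7150 9.2800 24.9600 18.0450] k=[12 13 23 20]
t=6: x=[12.0950 13.8550 21.7650 20.2850] k=[8 17 24 18]
t=7: x=[8.8550 16.8100 22.7650 18.5700] k=[11 22 23 17]
t=8: x=[12.0450 21.0500 22.3350 17.5700] k=[13 25 19 14]
t=9: x=[14.1400 23.2900 19.0950 14.4750] k=[16 23 23 11]
t=10: x=[16.6650 22.3350 21.8600 12.1400] k=[13 19 19 11]
t=11: x=[13.5700 18.4300 18.2400 11.7600] k=[17 21 17 7]

0.1582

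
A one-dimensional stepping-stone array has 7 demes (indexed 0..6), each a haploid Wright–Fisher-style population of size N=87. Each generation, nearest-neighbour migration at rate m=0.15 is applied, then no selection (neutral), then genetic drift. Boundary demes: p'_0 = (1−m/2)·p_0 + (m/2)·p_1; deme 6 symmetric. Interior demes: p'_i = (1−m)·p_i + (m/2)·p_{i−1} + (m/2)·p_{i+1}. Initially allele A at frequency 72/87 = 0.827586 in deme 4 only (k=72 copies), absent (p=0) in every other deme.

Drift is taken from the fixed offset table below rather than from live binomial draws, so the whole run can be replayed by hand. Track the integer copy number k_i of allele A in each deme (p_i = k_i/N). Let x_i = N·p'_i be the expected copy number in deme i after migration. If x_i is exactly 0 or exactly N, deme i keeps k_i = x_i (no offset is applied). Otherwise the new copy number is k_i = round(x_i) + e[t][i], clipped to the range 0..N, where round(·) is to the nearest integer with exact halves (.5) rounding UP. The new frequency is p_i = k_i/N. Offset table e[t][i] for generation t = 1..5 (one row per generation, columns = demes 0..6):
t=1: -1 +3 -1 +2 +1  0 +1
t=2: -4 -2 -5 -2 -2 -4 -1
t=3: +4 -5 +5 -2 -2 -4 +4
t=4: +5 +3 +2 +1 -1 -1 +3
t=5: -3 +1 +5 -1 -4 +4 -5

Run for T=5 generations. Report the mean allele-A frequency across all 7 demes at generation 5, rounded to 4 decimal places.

t=0: k=[0 0 0 0 72 0 0]
t=1: x=[0.0000 0.0000 0.0000 5.4000 61.2000 5.4000 0.0000] k=[0 0 0 7 62 5 0]
t=2: x=[0.0000 0.0000 0.5250 10.6000 53.6000 8.9000 0.3750] k=[0 0 0 9 52 5 0]
t=3: x=[0.0000 0.0000 0.6750 11.5500 45.2500 8.1500 0.3750] k=[0 0 6 10 43 4 4]
t=4: x=[0.0000 0.4500 5.8500 12.1750 37.6000 6.9250 4.0000] k=[0 3 8 13 37 6 7]
t=5: x=[0.2250 3.1500 8.0000 14.4250 32.8750 8.4000 6.9250] k=[0 4 13 13 29 12 2]

0.1199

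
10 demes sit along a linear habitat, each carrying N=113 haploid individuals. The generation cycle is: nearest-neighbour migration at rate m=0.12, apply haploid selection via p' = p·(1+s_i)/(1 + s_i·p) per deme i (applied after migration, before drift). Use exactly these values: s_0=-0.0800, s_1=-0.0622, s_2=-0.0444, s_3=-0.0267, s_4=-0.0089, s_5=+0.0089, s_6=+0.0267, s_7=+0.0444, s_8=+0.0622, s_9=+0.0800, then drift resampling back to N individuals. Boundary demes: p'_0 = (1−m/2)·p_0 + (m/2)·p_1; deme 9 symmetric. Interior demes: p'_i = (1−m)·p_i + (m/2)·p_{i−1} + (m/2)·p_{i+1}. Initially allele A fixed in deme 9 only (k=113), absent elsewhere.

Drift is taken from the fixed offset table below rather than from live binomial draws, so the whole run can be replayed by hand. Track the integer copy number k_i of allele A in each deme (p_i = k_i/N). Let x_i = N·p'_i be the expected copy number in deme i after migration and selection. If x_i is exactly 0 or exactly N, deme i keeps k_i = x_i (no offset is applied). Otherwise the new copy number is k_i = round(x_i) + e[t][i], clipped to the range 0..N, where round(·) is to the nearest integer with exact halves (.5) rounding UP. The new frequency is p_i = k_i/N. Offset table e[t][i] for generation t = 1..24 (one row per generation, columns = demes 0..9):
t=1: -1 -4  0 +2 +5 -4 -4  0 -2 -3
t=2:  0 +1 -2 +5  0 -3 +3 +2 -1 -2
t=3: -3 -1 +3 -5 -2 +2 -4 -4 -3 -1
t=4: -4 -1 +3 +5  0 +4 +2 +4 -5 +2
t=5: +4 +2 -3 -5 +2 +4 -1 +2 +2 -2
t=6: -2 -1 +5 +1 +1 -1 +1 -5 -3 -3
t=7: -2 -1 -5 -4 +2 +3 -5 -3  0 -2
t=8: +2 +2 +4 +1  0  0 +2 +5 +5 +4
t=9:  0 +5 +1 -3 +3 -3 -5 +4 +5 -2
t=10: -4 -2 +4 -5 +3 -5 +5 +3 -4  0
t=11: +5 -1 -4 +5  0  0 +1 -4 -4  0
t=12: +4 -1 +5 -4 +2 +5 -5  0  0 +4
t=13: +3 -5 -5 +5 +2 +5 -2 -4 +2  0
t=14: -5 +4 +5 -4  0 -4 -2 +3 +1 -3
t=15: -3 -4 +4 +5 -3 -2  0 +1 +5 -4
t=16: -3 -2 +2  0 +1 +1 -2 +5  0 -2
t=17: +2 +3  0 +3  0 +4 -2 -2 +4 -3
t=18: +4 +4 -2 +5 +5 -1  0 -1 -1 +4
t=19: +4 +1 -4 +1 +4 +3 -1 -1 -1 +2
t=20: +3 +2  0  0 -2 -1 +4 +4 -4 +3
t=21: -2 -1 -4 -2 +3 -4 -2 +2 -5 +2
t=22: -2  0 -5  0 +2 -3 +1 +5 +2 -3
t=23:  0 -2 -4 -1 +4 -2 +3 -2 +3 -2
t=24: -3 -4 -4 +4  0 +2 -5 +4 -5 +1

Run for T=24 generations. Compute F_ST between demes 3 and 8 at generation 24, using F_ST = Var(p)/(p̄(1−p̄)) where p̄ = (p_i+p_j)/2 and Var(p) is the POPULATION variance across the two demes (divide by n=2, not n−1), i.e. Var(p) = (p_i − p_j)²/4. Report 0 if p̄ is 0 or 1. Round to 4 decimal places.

0.1908

t=0: k=[0 0 0 0 0 0 0 0 0 113]
t=1: x=[0.0000 0.0000 0.0000 0.0000 0.0000 0.0000 0.0000 0.0000 7.1749 106.6942] k=[0 0 0 0 0 0 0 0 5 104]
t=2: x=[0.0000 0.0000 0.0000 0.0000 0.0000 0.0000 0.0000 0.3133 11.2360 99.0298] k=[0 0 0 0 0 0 0 2 10 97]
t=3: x=[0.0000 0.0000 0.0000 0.0000 0.0000 0.0000 0.1232 2.4625 15.5308 93.0747] k=[0 0 0 0 0 0 0 0 13 92]
t=4: x=[0.0000 0.0000 0.0000 0.0000 0.0000 0.0000 0.0000 0.8144 17.8483 88.7576] k=[0 0 0 0 0 0 0 5 13 91]
t=5: x=[0.0000 0.0000 0.0000 0.0000 0.0000 0.0000 0.3080 5.3990 18.0985 87.8566] k=[0 0 0 0 0 0 0 7 20 86]
t=6: x=[0.0000 0.0000 0.0000 0.0000 0.0000 0.0000 0.4312 7.6646 24.3116 83.7395] k=[0 0 0 0 0 0 1 3 21 81]
t=7: x=[0.0000 0.0000 0.0000 0.0000 0.0000 0.0605 1.0880 4.1294 24.6636 79.2494] k=[0 0 0 0 0 3 0 1 25 77]
t=8: x=[0.0000 0.0000 0.0000 0.0000 0.1784 2.6629 0.2464 2.4833 27.9293 75.8244] k=[0 0 0 0 0 3 2 7 33 80]
t=9: x=[0.0000 0.0000 0.0000 0.0000 0.1784 2.7840 2.4217 8.5988 35.7174 79.0358] k=[0 0 0 0 3 0 0 13 41 77]
t=10: x=[0.0000 0.0000 0.0000 0.1752 2.6170 0.1816 0.8007 14.4383 43.0765 76.7601] k=[0 0 0 0 6 0 6 17 39 77]
t=11: x=[0.0000 0.0000 0.0000 0.3504 5.2352 0.7264 6.4586 18.3170 41.5320 76.6432] k=[0 0 0 5 5 1 7 14 38 77]
t=12: x=[0.0000 0.0000 0.2867 4.5796 4.7194 1.6140 7.2364 15.5949 40.4534 76.5848] k=[0 0 5 1 7 7 2 16 40 81]
t=13: x=[0.0000 0.2814 4.2695 1.5579 6.5843 6.7561 3.2214 17.2247 42.6094 80.3552] k=[0 0 0 7 9 12 1 13 45 80]
t=14: x=[0.0000 0.0000 0.4014 6.5314 8.9858 11.2494 2.4422 14.7482 46.8257 79.7346] k=[0 0 5 3 9 7 0 18 48 77]
t=15: x=[0.0000 0.2814 4.3845 3.3899 8.4498 6.7561 1.5395 19.4084 49.6127 77.1691] k=[0 0 8 8 5 5 2 20 55 73]
t=16: x=[0.0000 0.4503 7.2074 7.6253 5.1360 4.8611 3.3445 21.7735 55.6831 73.9103] k=[0 0 9 8 6 6 1 27 56 72]
t=17: x=[0.0000 0.5066 8.0536 7.7425 6.0685 5.7481 2.9344 28.0868 56.9244 73.0493] k=[0 4 8 11 6 10 1 26 61 70]
t=18: x=[0.2208 3.7595 7.6112 10.2646 6.4851 9.2953 3.1189 27.4937 61.1369 71.5007] k=[4 8 6 15 11 8 3 26 60 76]
t=19: x=[3.9125 7.1950 6.3810 13.8870 10.9711 7.9452 4.7996 27.5551 60.6188 76.9549] k=[8 8 2 15 15 11 4 27 60 79]
t=20: x=[7.4019 7.1950 3.0043 13.8870 14.6457 10.9070 5.9467 28.5162 60.8580 79.6958] k=[10 9 3 14 13 10 10 33 57 83]
t=21: x=[9.2096 8.1981 3.8476 12.9661 12.7783 10.2624 11.6525 34.0851 58.8234 83.1604] k=[7 7 0 11 16 6 10 36 54 85]
t=22: x=[6.4721 6.1932 1.0325 10.3820 14.9834 6.8972 11.5912 36.5865 56.4841 84.7999] k=[4 6 0 10 17 4 13 42 58 82]
t=23: x=[3.8015 5.1924 0.9177 9.5800 15.6789 5.3651 14.5304 42.3640 60.1803 82.3103] k=[4 3 0 9 20 3 18 40 63 80]
t=24: x=[3.6349 2.7052 0.6882 8.8957 18.1832 4.9619 18.8299 41.1903 64.3185 80.7815] k=[1 0 0 13 18 7 14 45 59 82]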